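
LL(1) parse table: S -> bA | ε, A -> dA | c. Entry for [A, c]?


For [A, c]: 'c' ∈ FIRST(c)
Entry: A -> c


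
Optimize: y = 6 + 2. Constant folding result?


6 + 2 = 8 at compile time
Optimized: y = 8


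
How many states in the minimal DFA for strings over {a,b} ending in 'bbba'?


Track the longest suffix of input matching a prefix of 'bbba': 5 classes (prefixes of length 0..4)
Minimal DFA: 5 states


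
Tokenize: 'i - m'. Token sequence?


Scan left to right, longest-match per lexeme
Tokens: ID(i), OP(-), ID(m)


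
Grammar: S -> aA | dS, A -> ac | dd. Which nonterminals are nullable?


A nonterminal is nullable iff some alternative derives ε (directly, or every symbol in it is nullable)
Nullable: {}


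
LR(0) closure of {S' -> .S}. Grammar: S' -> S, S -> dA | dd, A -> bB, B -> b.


Start: S' -> .S
For each item with dot before a nonterminal B, add B -> .γ for every B-production
Closure: [S' -> .S, S -> .dA, S -> .dd]


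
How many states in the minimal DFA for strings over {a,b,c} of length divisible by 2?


Track length mod 2: states 0..1, accept at 0
Minimal DFA: 2 states


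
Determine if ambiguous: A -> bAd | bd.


balanced b^n…d^n: each string has a unique parse
Unambiguous


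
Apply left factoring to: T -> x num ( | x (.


Common prefix: 'x'
Factored: T -> x T', T' -> num ( | (


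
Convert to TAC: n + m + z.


Break into single-operator statements:
t1 = n + m
t2 = t1 + z


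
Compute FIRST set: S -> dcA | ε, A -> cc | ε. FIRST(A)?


Per alternative of A: FIRST(cc) = {c}; FIRST(ε) = {ε}
FIRST(A) = {c, ε}


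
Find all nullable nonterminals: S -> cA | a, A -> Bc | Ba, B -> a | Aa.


A nonterminal is nullable iff some alternative derives ε (directly, or every symbol in it is nullable)
Nullable: {}


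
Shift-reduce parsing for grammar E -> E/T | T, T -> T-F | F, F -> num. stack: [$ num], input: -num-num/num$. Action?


'num' on top is the handle for F -> num
Action: reduce (F -> num)


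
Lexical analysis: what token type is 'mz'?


Pattern: letter/underscore followed by alphanumerics, not a keyword
Type: IDENTIFIER


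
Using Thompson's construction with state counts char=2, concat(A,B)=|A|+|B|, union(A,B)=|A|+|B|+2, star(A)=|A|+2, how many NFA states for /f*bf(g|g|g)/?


Syntax tree has 6 char leaf(s), 2 union(s), 1 star(s)
chars contribute 6×2 = 12; each union adds +2; each star adds +2
Total: 12 + 4 + 2 = 18 states


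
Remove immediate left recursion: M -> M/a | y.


Left-recursive alternatives: M/a; non-recursive: y
Introduce M': M -> yM', M' -> /aM' | ε


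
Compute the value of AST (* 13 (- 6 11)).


Evaluate inner: (- 6 11) = -5
Evaluate root: (* 13 -5) = -65
Result: -65


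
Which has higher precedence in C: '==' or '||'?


'==' is equality (level 6); '||' is logical OR (level 1)
Higher level binds tighter
'==' has higher precedence than '||'


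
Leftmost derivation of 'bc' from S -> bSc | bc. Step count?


Derivation: S => bc
Steps: 1


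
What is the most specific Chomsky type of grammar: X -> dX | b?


Right-linear: every RHS is a terminal or a terminal followed by one nonterminal
Classification: Type 3 (Regular)


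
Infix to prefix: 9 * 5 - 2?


left-to-right (same/higher precedence on left): tree is (- (* 9 5) 2)
Prefix: - * 9 5 2


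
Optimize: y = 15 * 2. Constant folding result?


15 * 2 = 30 at compile time
Optimized: y = 30


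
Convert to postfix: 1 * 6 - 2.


Left to right (same or higher precedence on left)
Postfix: 1 6 * 2 -


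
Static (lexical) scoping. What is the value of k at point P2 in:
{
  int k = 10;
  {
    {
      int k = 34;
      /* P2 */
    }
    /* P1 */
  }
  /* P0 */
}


k declared in the same block as P2
k = 34


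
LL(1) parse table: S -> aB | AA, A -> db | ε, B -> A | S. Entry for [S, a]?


For [S, a]: 'a' ∈ FIRST(aB)
Entry: S -> aB


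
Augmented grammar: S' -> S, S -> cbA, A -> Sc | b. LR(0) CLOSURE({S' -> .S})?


Start: S' -> .S
For each item with dot before a nonterminal B, add B -> .γ for every B-production
Closure: [S' -> .S, S -> .cbA]


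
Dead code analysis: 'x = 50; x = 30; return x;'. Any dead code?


first assignment to x is overwritten before any read
Dead: 'x = 50'


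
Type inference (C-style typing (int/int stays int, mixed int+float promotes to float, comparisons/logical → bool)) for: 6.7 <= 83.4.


Operand types: float <= float
Rule: comparison yields bool
Result type: bool


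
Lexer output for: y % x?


Scan left to right, longest-match per lexeme
Tokens: ID(y), OP(%), ID(x)


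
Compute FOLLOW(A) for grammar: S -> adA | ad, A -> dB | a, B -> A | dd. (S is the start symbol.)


$ ∈ FOLLOW(S). For each A -> αBβ: add FIRST(β)\{ε} to FOLLOW(B); if β nullable, add FOLLOW(A).
FOLLOW(A) = {$}


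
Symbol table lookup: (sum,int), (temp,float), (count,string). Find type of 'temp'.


Lookup 'temp' → type float


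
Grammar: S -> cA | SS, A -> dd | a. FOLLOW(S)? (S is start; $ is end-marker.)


$ ∈ FOLLOW(S). For each A -> αBβ: add FIRST(β)\{ε} to FOLLOW(B); if β nullable, add FOLLOW(A).
FOLLOW(S) = {$, c}


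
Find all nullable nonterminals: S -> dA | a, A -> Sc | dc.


A nonterminal is nullable iff some alternative derives ε (directly, or every symbol in it is nullable)
Nullable: {}


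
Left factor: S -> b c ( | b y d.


Common prefix: 'b'
Factored: S -> b S', S' -> c ( | y d


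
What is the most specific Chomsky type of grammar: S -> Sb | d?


Left-linear: every RHS is a terminal or one nonterminal followed by a terminal
Classification: Type 3 (Regular)


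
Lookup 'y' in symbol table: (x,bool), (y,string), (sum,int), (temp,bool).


Lookup 'y' → type string


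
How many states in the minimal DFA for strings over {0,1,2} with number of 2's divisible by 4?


Track (count of 2) mod 4: states 0..3, accept at 0
Minimal DFA: 4 states


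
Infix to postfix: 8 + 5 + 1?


Left to right (same or higher precedence on left)
Postfix: 8 5 + 1 +


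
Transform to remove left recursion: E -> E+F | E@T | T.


Left-recursive alternatives: E+F, E@T; non-recursive: T
Introduce E': E -> TE', E' -> +FE' | @TE' | ε


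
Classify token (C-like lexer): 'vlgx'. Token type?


Pattern: letter/underscore followed by alphanumerics, not a keyword
Type: IDENTIFIER


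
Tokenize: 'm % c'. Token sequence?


Scan left to right, longest-match per lexeme
Tokens: ID(m), OP(%), ID(c)


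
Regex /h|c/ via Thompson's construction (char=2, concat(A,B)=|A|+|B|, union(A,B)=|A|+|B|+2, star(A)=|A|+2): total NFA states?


Syntax tree has 2 char leaf(s), 1 union(s), 0 star(s)
chars contribute 2×2 = 4; each union adds +2; each star adds +2
Total: 4 + 2 + 0 = 6 states


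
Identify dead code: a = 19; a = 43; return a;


first assignment to a is overwritten before any read
Dead: 'a = 19'


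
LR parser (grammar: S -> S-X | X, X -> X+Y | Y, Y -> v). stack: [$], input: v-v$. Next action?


no handle on stack; shift 'v'
Action: shift


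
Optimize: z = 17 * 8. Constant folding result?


17 * 8 = 136 at compile time
Optimized: z = 136


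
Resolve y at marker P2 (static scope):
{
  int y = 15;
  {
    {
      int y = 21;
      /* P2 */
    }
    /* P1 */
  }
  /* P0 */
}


y declared in the same block as P2
y = 21


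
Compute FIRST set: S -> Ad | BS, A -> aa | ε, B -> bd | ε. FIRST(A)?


Per alternative of A: FIRST(aa) = {a}; FIRST(ε) = {ε}
FIRST(A) = {a, ε}


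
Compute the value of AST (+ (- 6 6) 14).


Evaluate inner: (- 6 6) = 0
Evaluate root: (+ 0 14) = 14
Result: 14


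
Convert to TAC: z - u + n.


Break into single-operator statements:
t1 = z - u
t2 = t1 + n


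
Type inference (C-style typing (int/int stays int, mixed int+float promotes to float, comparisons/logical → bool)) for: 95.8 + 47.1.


Operand types: float + float
Rule: mixed int/float promotes to float; int/int stays int
Result type: float


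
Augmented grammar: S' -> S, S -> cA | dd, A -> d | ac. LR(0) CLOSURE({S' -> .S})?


Start: S' -> .S
For each item with dot before a nonterminal B, add B -> .γ for every B-production
Closure: [S' -> .S, S -> .cA, S -> .dd]


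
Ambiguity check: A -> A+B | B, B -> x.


precedence layered via separate nonterminal B: deterministic
Unambiguous


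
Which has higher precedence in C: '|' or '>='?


'>=' is relational (level 7); '|' is bitwise OR (level 3)
Higher level binds tighter
'>=' has higher precedence than '|'


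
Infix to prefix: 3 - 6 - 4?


left-to-right (same/higher precedence on left): tree is (- (- 3 6) 4)
Prefix: - - 3 6 4


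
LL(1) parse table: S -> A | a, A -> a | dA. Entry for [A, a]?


For [A, a]: 'a' ∈ FIRST(a)
Entry: A -> a


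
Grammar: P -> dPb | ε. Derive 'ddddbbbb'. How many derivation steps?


Derivation: P => dPb => ddPbb => dddPbbb => ddddPbbbb => ddddbbbb
Steps: 5


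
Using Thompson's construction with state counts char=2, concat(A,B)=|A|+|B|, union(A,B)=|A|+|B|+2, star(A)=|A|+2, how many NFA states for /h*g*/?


Syntax tree has 2 char leaf(s), 0 union(s), 2 star(s)
chars contribute 2×2 = 4; each union adds +2; each star adds +2
Total: 4 + 0 + 4 = 8 states


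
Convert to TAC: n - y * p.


Break into single-operator statements:
t1 = y * p
t2 = n - t1


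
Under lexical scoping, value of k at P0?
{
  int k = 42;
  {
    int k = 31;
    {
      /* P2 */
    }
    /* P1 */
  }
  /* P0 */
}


k declared in the same block as P0
k = 42


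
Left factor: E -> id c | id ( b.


Common prefix: 'id'
Factored: E -> id E', E' -> c | ( b


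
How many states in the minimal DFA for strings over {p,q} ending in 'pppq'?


Track the longest suffix of input matching a prefix of 'pppq': 5 classes (prefixes of length 0..4)
Minimal DFA: 5 states


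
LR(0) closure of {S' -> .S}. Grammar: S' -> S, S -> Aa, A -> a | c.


Start: S' -> .S
For each item with dot before a nonterminal B, add B -> .γ for every B-production
Closure: [S' -> .S, S -> .Aa, A -> .a, A -> .c]


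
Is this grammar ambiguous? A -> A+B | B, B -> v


precedence layered via separate nonterminal B: deterministic
Unambiguous


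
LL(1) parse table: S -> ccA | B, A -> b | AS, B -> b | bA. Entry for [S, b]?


For [S, b]: 'b' ∈ FIRST(B)
Entry: S -> B


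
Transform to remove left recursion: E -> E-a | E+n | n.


Left-recursive alternatives: E-a, E+n; non-recursive: n
Introduce E': E -> nE', E' -> -aE' | +nE' | ε


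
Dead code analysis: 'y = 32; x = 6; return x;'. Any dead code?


y is assigned but never read
Dead: 'y = 32'


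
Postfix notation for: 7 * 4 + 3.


Left to right (same or higher precedence on left)
Postfix: 7 4 * 3 +


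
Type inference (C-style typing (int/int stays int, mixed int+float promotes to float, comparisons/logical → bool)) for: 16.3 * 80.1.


Operand types: float * float
Rule: mixed int/float promotes to float; int/int stays int
Result type: float


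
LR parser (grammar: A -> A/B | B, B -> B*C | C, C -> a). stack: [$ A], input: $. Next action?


start symbol A on stack, input exhausted
Action: accept


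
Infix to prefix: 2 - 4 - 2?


left-to-right (same/higher precedence on left): tree is (- (- 2 4) 2)
Prefix: - - 2 4 2


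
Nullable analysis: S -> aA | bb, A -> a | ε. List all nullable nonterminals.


A nonterminal is nullable iff some alternative derives ε (directly, or every symbol in it is nullable)
Nullable: {A}


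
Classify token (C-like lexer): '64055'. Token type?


Pattern: digits only
Type: INTEGER_LITERAL


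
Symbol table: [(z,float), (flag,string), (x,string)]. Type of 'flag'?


Lookup 'flag' → type string


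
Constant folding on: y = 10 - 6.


10 - 6 = 4 at compile time
Optimized: y = 4


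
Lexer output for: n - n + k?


Scan left to right, longest-match per lexeme
Tokens: ID(n), OP(-), ID(n), OP(+), ID(k)


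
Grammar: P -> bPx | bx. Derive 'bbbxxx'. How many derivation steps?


Derivation: P => bPx => bbPxx => bbbxxx
Steps: 3


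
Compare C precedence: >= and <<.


'<<' is shift (level 8); '>=' is relational (level 7)
Higher level binds tighter
'<<' has higher precedence than '>='


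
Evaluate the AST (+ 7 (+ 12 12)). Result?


Evaluate inner: (+ 12 12) = 24
Evaluate root: (+ 7 24) = 31
Result: 31


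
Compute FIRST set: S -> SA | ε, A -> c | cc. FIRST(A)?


Per alternative of A: FIRST(c) = {c}; FIRST(cc) = {c}
FIRST(A) = {c}


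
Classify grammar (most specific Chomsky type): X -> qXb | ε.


Single nonterminal LHS, but q^n b^n is not regular
Classification: Type 2 (Context-Free)


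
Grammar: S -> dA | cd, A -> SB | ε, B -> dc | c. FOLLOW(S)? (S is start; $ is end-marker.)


$ ∈ FOLLOW(S). For each A -> αBβ: add FIRST(β)\{ε} to FOLLOW(B); if β nullable, add FOLLOW(A).
FOLLOW(S) = {$, c, d}


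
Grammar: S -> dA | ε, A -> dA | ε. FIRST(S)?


Per alternative of S: FIRST(dA) = {d}; FIRST(ε) = {ε}
FIRST(S) = {d, ε}


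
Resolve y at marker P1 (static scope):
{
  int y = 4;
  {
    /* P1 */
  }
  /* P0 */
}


P1's block does not declare y; resolves to the enclosing declaration at depth 0
y = 4


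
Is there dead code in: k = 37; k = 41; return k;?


first assignment to k is overwritten before any read
Dead: 'k = 37'


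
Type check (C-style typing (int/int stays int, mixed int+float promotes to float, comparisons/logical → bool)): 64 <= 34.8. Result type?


Operand types: int <= float
Rule: comparison yields bool
Result type: bool


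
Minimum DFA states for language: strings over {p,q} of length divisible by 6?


Track length mod 6: states 0..5, accept at 0
Minimal DFA: 6 states


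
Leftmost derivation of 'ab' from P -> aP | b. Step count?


Derivation: P => aP => ab
Steps: 2


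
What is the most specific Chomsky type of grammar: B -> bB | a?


Right-linear: every RHS is a terminal or a terminal followed by one nonterminal
Classification: Type 3 (Regular)


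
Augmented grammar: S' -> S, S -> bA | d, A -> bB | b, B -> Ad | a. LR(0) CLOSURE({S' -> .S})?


Start: S' -> .S
For each item with dot before a nonterminal B, add B -> .γ for every B-production
Closure: [S' -> .S, S -> .bA, S -> .d]


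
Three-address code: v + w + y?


Break into single-operator statements:
t1 = v + w
t2 = t1 + y


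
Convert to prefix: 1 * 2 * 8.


left-to-right (same/higher precedence on left): tree is (* (* 1 2) 8)
Prefix: * * 1 2 8


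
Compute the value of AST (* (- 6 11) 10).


Evaluate inner: (- 6 11) = -5
Evaluate root: (* -5 10) = -50
Result: -50


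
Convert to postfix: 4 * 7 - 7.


Left to right (same or higher precedence on left)
Postfix: 4 7 * 7 -


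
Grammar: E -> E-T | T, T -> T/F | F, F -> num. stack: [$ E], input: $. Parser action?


start symbol E on stack, input exhausted
Action: accept


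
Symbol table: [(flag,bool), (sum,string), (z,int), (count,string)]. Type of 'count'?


Lookup 'count' → type string


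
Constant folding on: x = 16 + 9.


16 + 9 = 25 at compile time
Optimized: x = 25


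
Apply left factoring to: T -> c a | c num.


Common prefix: 'c'
Factored: T -> c T', T' -> a | num


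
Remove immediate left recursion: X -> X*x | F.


Left-recursive alternatives: X*x; non-recursive: F
Introduce X': X -> FX', X' -> *xX' | ε


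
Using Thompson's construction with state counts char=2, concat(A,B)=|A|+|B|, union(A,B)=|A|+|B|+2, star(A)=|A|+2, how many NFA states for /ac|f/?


Syntax tree has 3 char leaf(s), 1 union(s), 0 star(s)
chars contribute 3×2 = 6; each union adds +2; each star adds +2
Total: 6 + 2 + 0 = 8 states


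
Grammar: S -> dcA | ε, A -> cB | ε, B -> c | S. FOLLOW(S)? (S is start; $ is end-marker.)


$ ∈ FOLLOW(S). For each A -> αBβ: add FIRST(β)\{ε} to FOLLOW(B); if β nullable, add FOLLOW(A).
FOLLOW(S) = {$}


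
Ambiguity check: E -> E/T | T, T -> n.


precedence layered via separate nonterminal T: deterministic
Unambiguous


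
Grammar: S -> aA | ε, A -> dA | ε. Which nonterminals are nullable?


A nonterminal is nullable iff some alternative derives ε (directly, or every symbol in it is nullable)
Nullable: {A, S}


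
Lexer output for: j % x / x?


Scan left to right, longest-match per lexeme
Tokens: ID(j), OP(%), ID(x), OP(/), ID(x)


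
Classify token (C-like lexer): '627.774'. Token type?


Pattern: digits with a decimal point
Type: FLOAT_LITERAL


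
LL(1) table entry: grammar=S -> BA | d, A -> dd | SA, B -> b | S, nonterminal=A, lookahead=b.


For [A, b]: 'b' ∈ FIRST(SA)
Entry: A -> SA


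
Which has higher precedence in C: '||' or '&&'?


'&&' is logical AND (level 2); '||' is logical OR (level 1)
Higher level binds tighter
'&&' has higher precedence than '||'


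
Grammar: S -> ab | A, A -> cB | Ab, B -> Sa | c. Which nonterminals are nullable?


A nonterminal is nullable iff some alternative derives ε (directly, or every symbol in it is nullable)
Nullable: {}


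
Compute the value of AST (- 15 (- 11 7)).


Evaluate inner: (- 11 7) = 4
Evaluate root: (- 15 4) = 11
Result: 11


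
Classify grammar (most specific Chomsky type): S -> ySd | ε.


Single nonterminal LHS, but y^n d^n is not regular
Classification: Type 2 (Context-Free)


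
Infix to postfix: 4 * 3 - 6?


Left to right (same or higher precedence on left)
Postfix: 4 3 * 6 -


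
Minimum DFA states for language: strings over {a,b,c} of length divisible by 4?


Track length mod 4: states 0..3, accept at 0
Minimal DFA: 4 states


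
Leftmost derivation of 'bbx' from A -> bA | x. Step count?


Derivation: A => bA => bbA => bbx
Steps: 3


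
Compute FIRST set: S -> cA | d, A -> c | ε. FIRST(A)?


Per alternative of A: FIRST(c) = {c}; FIRST(ε) = {ε}
FIRST(A) = {c, ε}


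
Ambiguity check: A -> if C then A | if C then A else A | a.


dangling else: 'if C then if C then a else a' parses two ways
Ambiguous


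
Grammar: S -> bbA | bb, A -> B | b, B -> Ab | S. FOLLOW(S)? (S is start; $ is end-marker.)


$ ∈ FOLLOW(S). For each A -> αBβ: add FIRST(β)\{ε} to FOLLOW(B); if β nullable, add FOLLOW(A).
FOLLOW(S) = {$, b}


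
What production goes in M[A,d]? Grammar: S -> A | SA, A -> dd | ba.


For [A, d]: 'd' ∈ FIRST(dd)
Entry: A -> dd


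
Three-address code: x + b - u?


Break into single-operator statements:
t1 = x + b
t2 = t1 - u


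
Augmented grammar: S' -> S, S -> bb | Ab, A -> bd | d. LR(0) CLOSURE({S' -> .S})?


Start: S' -> .S
For each item with dot before a nonterminal B, add B -> .γ for every B-production
Closure: [S' -> .S, S -> .bb, S -> .Ab, A -> .bd, A -> .d]


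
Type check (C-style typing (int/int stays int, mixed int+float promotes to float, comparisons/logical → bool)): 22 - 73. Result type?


Operand types: int - int
Rule: mixed int/float promotes to float; int/int stays int
Result type: int


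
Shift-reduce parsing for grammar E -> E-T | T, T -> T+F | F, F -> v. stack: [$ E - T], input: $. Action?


handle 'E-T' on top; lookahead ∈ FOLLOW(E) = {-, $}
Action: reduce (E -> E-T)


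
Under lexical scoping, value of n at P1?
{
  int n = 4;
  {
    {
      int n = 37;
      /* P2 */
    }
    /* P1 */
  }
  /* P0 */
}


P1's block does not declare n; resolves to the enclosing declaration at depth 0
n = 4


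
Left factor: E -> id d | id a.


Common prefix: 'id'
Factored: E -> id E', E' -> d | a


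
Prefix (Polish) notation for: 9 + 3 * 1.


'*' binds tighter: tree is (+ 9 (* 3 1))
Prefix: + 9 * 3 1


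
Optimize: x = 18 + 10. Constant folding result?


18 + 10 = 28 at compile time
Optimized: x = 28


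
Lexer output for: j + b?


Scan left to right, longest-match per lexeme
Tokens: ID(j), OP(+), ID(b)


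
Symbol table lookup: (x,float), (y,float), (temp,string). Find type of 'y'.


Lookup 'y' → type float


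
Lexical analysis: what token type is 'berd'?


Pattern: letter/underscore followed by alphanumerics, not a keyword
Type: IDENTIFIER


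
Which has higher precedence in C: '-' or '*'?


'*' is multiplicative (level 10); '-' is additive (level 9)
Higher level binds tighter
'*' has higher precedence than '-'


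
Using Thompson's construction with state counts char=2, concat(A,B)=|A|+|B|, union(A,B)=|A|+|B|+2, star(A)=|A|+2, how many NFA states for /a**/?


Syntax tree has 1 char leaf(s), 0 union(s), 2 star(s)
chars contribute 1×2 = 2; each union adds +2; each star adds +2
Total: 2 + 0 + 4 = 6 states


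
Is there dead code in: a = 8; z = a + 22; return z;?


a is read by z's definition; z is returned
No dead code


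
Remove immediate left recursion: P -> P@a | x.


Left-recursive alternatives: P@a; non-recursive: x
Introduce P': P -> xP', P' -> @aP' | ε


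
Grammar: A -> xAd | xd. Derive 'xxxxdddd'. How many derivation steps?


Derivation: A => xAd => xxAdd => xxxAddd => xxxxdddd
Steps: 4


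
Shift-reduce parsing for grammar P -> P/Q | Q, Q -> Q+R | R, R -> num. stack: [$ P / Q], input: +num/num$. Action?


'+' can extend Q; shift to build Q -> Q+R
Action: shift


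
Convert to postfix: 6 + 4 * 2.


* has higher precedence, evaluate 4*2 first
Postfix: 6 4 2 * +


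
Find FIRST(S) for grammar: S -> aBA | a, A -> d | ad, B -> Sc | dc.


Per alternative of S: FIRST(aBA) = {a}; FIRST(a) = {a}
FIRST(S) = {a}


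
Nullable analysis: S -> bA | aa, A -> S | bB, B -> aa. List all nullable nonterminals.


A nonterminal is nullable iff some alternative derives ε (directly, or every symbol in it is nullable)
Nullable: {}


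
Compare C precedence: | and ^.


'^' is bitwise XOR (level 4); '|' is bitwise OR (level 3)
Higher level binds tighter
'^' has higher precedence than '|'


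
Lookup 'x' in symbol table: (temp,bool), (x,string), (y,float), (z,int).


Lookup 'x' → type string


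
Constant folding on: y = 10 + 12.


10 + 12 = 22 at compile time
Optimized: y = 22


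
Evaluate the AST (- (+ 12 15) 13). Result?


Evaluate inner: (+ 12 15) = 27
Evaluate root: (- 27 13) = 14
Result: 14


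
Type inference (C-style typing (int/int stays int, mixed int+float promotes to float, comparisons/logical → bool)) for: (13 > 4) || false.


Operand types: bool || bool
Rule: logical operators take bool operands and yield bool
Result type: bool


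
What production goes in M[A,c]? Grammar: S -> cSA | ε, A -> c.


For [A, c]: 'c' ∈ FIRST(c)
Entry: A -> c


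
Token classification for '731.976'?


Pattern: digits with a decimal point
Type: FLOAT_LITERAL


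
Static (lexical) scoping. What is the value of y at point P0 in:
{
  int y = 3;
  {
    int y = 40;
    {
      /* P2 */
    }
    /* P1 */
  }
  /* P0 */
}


y declared in the same block as P0
y = 3


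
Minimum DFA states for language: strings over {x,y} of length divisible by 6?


Track length mod 6: states 0..5, accept at 0
Minimal DFA: 6 states


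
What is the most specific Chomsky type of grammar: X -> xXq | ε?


Single nonterminal LHS, but x^n q^n is not regular
Classification: Type 2 (Context-Free)


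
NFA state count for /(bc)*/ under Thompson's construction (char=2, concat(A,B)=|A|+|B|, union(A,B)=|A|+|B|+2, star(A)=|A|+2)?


Syntax tree has 2 char leaf(s), 0 union(s), 1 star(s)
chars contribute 2×2 = 4; each union adds +2; each star adds +2
Total: 4 + 0 + 2 = 6 states


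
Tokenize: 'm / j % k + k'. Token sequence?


Scan left to right, longest-match per lexeme
Tokens: ID(m), OP(/), ID(j), OP(%), ID(k), OP(+), ID(k)


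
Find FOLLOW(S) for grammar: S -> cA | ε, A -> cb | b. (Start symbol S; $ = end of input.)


$ ∈ FOLLOW(S). For each A -> αBβ: add FIRST(β)\{ε} to FOLLOW(B); if β nullable, add FOLLOW(A).
FOLLOW(S) = {$}


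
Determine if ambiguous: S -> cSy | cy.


balanced c^n…y^n: each string has a unique parse
Unambiguous


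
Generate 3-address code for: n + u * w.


Break into single-operator statements:
t1 = u * w
t2 = n + t1


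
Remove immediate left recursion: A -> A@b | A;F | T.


Left-recursive alternatives: A@b, A;F; non-recursive: T
Introduce A': A -> TA', A' -> @bA' | ;FA' | ε


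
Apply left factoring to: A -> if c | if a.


Common prefix: 'if'
Factored: A -> if A', A' -> c | a


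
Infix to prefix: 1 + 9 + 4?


left-to-right (same/higher precedence on left): tree is (+ (+ 1 9) 4)
Prefix: + + 1 9 4


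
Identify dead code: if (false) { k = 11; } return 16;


condition is constant false, so the whole block is unreachable
Dead: 'if (false) { k = 11; }'


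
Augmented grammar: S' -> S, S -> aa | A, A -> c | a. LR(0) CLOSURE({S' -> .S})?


Start: S' -> .S
For each item with dot before a nonterminal B, add B -> .γ for every B-production
Closure: [S' -> .S, S -> .aa, S -> .A, A -> .c, A -> .a]


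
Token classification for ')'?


Pattern: delimiter/punctuation
Type: PUNCTUATION


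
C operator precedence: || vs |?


'|' is bitwise OR (level 3); '||' is logical OR (level 1)
Higher level binds tighter
'|' has higher precedence than '||'


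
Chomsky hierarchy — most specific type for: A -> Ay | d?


Left-linear: every RHS is a terminal or one nonterminal followed by a terminal
Classification: Type 3 (Regular)


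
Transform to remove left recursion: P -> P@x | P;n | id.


Left-recursive alternatives: P@x, P;n; non-recursive: id
Introduce P': P -> idP', P' -> @xP' | ;nP' | ε


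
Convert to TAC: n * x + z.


Break into single-operator statements:
t1 = n * x
t2 = t1 + z


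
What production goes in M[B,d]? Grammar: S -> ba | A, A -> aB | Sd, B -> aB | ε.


For [B, d]: ε is nullable and 'd' ∈ FOLLOW(B)
Entry: B -> ε


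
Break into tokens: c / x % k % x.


Scan left to right, longest-match per lexeme
Tokens: ID(c), OP(/), ID(x), OP(%), ID(k), OP(%), ID(x)


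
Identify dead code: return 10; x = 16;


statement follows a return and is unreachable
Dead: 'x = 16'


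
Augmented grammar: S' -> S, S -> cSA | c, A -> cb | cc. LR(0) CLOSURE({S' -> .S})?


Start: S' -> .S
For each item with dot before a nonterminal B, add B -> .γ for every B-production
Closure: [S' -> .S, S -> .cSA, S -> .c]


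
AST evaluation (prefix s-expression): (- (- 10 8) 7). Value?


Evaluate inner: (- 10 8) = 2
Evaluate root: (- 2 7) = -5
Result: -5


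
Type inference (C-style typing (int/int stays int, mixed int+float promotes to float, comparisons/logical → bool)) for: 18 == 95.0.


Operand types: int == float
Rule: comparison yields bool
Result type: bool


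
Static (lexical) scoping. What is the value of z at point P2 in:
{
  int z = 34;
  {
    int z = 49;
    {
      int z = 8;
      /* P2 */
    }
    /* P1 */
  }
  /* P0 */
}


z declared in the same block as P2
z = 8


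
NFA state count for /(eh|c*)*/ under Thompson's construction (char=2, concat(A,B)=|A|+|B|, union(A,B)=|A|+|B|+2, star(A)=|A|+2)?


Syntax tree has 3 char leaf(s), 1 union(s), 2 star(s)
chars contribute 3×2 = 6; each union adds +2; each star adds +2
Total: 6 + 2 + 4 = 12 states


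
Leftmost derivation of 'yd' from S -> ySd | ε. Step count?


Derivation: S => ySd => yd
Steps: 2


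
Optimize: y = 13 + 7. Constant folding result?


13 + 7 = 20 at compile time
Optimized: y = 20


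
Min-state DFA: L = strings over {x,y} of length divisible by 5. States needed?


Track length mod 5: states 0..4, accept at 0
Minimal DFA: 5 states


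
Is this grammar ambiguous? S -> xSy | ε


balanced x^n…y^n: each string has a unique parse
Unambiguous


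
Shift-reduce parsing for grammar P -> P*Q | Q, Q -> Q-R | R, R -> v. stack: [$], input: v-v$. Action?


no handle on stack; shift 'v'
Action: shift


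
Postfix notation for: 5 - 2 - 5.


Left to right (same or higher precedence on left)
Postfix: 5 2 - 5 -


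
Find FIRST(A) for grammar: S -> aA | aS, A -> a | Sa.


Per alternative of A: FIRST(a) = {a}; FIRST(Sa) = {a}
FIRST(A) = {a}


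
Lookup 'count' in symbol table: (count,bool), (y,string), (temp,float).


Lookup 'count' → type bool


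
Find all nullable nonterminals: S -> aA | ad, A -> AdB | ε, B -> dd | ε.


A nonterminal is nullable iff some alternative derives ε (directly, or every symbol in it is nullable)
Nullable: {A, B}


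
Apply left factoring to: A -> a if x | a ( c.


Common prefix: 'a'
Factored: A -> a A', A' -> if x | ( c


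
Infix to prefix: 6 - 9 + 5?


left-to-right (same/higher precedence on left): tree is (+ (- 6 9) 5)
Prefix: + - 6 9 5


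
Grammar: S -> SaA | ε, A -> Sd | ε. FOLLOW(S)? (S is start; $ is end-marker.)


$ ∈ FOLLOW(S). For each A -> αBβ: add FIRST(β)\{ε} to FOLLOW(B); if β nullable, add FOLLOW(A).
FOLLOW(S) = {$, a, d}


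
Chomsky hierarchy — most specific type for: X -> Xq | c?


Left-linear: every RHS is a terminal or one nonterminal followed by a terminal
Classification: Type 3 (Regular)


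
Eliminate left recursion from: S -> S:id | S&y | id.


Left-recursive alternatives: S:id, S&y; non-recursive: id
Introduce S': S -> idS', S' -> :idS' | &yS' | ε


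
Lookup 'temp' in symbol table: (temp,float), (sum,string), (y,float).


Lookup 'temp' → type float


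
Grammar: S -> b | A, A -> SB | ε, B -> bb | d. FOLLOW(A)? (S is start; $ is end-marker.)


$ ∈ FOLLOW(S). For each A -> αBβ: add FIRST(β)\{ε} to FOLLOW(B); if β nullable, add FOLLOW(A).
FOLLOW(A) = {$, b, d}


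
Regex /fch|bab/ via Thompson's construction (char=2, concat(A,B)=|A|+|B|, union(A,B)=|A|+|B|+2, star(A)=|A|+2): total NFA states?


Syntax tree has 6 char leaf(s), 1 union(s), 0 star(s)
chars contribute 6×2 = 12; each union adds +2; each star adds +2
Total: 12 + 2 + 0 = 14 states


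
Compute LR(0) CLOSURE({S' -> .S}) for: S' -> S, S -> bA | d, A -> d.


Start: S' -> .S
For each item with dot before a nonterminal B, add B -> .γ for every B-production
Closure: [S' -> .S, S -> .bA, S -> .d]


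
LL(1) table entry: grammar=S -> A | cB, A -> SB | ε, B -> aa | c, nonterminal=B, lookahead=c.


For [B, c]: 'c' ∈ FIRST(c)
Entry: B -> c


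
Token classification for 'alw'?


Pattern: letter/underscore followed by alphanumerics, not a keyword
Type: IDENTIFIER


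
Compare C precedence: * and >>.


'*' is multiplicative (level 10); '>>' is shift (level 8)
Higher level binds tighter
'*' has higher precedence than '>>'


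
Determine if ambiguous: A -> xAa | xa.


balanced x^n…a^n: each string has a unique parse
Unambiguous


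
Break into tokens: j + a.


Scan left to right, longest-match per lexeme
Tokens: ID(j), OP(+), ID(a)


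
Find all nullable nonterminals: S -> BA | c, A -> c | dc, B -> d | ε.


A nonterminal is nullable iff some alternative derives ε (directly, or every symbol in it is nullable)
Nullable: {B}


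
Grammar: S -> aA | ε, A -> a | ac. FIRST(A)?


Per alternative of A: FIRST(a) = {a}; FIRST(ac) = {a}
FIRST(A) = {a}


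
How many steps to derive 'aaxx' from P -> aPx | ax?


Derivation: P => aPx => aaxx
Steps: 2


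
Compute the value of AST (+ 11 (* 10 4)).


Evaluate inner: (* 10 4) = 40
Evaluate root: (+ 11 40) = 51
Result: 51


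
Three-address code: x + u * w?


Break into single-operator statements:
t1 = u * w
t2 = x + t1


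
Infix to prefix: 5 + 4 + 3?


left-to-right (same/higher precedence on left): tree is (+ (+ 5 4) 3)
Prefix: + + 5 4 3


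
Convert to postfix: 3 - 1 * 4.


* has higher precedence, evaluate 1*4 first
Postfix: 3 1 4 * -


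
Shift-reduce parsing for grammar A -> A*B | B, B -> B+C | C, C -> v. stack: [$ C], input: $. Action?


'C' (not preceded by B+) is the handle for B -> C
Action: reduce (B -> C)


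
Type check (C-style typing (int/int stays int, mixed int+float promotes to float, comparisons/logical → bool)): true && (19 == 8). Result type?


Operand types: bool && bool
Rule: logical operators take bool operands and yield bool
Result type: bool


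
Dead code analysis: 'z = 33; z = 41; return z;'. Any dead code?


first assignment to z is overwritten before any read
Dead: 'z = 33'


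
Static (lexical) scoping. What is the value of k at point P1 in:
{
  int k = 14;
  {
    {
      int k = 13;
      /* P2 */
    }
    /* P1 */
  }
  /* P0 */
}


P1's block does not declare k; resolves to the enclosing declaration at depth 0
k = 14


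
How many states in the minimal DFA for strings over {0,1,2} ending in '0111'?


Track the longest suffix of input matching a prefix of '0111': 5 classes (prefixes of length 0..4)
Minimal DFA: 5 states


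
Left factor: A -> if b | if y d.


Common prefix: 'if'
Factored: A -> if A', A' -> b | y d


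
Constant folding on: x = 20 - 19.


20 - 19 = 1 at compile time
Optimized: x = 1


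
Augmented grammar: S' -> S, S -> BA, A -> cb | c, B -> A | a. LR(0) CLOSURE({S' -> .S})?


Start: S' -> .S
For each item with dot before a nonterminal B, add B -> .γ for every B-production
Closure: [S' -> .S, S -> .BA, B -> .A, B -> .a, A -> .cb, A -> .c]


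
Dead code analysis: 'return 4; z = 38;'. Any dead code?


statement follows a return and is unreachable
Dead: 'z = 38'


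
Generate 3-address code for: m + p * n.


Break into single-operator statements:
t1 = p * n
t2 = m + t1


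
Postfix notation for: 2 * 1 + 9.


Left to right (same or higher precedence on left)
Postfix: 2 1 * 9 +


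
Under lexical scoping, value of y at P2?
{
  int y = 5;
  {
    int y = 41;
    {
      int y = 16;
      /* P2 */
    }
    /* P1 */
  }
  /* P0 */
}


y declared in the same block as P2
y = 16


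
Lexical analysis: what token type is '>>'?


Pattern: operator symbol
Type: OPERATOR


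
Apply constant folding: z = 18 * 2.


18 * 2 = 36 at compile time
Optimized: z = 36


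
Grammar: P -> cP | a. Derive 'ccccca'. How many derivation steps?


Derivation: P => cP => ccP => cccP => ccccP => cccccP => ccccca
Steps: 6


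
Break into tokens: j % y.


Scan left to right, longest-match per lexeme
Tokens: ID(j), OP(%), ID(y)


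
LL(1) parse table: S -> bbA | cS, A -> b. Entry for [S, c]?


For [S, c]: 'c' ∈ FIRST(cS)
Entry: S -> cS


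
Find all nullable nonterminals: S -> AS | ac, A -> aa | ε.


A nonterminal is nullable iff some alternative derives ε (directly, or every symbol in it is nullable)
Nullable: {A}


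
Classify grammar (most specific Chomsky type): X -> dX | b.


Right-linear: every RHS is a terminal or a terminal followed by one nonterminal
Classification: Type 3 (Regular)


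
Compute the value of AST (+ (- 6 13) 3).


Evaluate inner: (- 6 13) = -7
Evaluate root: (+ -7 3) = -4
Result: -4


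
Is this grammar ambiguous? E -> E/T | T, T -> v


precedence layered via separate nonterminal T: deterministic
Unambiguous


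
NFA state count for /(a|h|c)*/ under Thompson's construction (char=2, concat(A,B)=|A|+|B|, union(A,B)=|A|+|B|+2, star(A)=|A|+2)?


Syntax tree has 3 char leaf(s), 2 union(s), 1 star(s)
chars contribute 3×2 = 6; each union adds +2; each star adds +2
Total: 6 + 4 + 2 = 12 states


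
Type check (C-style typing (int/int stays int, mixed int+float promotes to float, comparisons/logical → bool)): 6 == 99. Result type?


Operand types: int == int
Rule: comparison yields bool
Result type: bool


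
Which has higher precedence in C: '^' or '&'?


'&' is bitwise AND (level 5); '^' is bitwise XOR (level 4)
Higher level binds tighter
'&' has higher precedence than '^'


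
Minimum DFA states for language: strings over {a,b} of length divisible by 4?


Track length mod 4: states 0..3, accept at 0
Minimal DFA: 4 states


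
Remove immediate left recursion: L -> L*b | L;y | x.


Left-recursive alternatives: L*b, L;y; non-recursive: x
Introduce L': L -> xL', L' -> *bL' | ;yL' | ε


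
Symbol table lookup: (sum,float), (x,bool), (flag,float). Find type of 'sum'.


Lookup 'sum' → type float


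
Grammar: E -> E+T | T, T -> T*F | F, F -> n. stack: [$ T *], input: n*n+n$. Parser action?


no handle; shift 'n'
Action: shift


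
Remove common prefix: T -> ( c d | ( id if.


Common prefix: '('
Factored: T -> ( T', T' -> c d | id if


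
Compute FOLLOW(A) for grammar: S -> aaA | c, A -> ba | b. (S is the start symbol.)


$ ∈ FOLLOW(S). For each A -> αBβ: add FIRST(β)\{ε} to FOLLOW(B); if β nullable, add FOLLOW(A).
FOLLOW(A) = {$}


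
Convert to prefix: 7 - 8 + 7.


left-to-right (same/higher precedence on left): tree is (+ (- 7 8) 7)
Prefix: + - 7 8 7


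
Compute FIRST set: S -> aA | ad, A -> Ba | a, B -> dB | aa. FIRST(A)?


Per alternative of A: FIRST(Ba) = {a, d}; FIRST(a) = {a}
FIRST(A) = {a, d}


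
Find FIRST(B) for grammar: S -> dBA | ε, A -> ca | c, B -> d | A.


Per alternative of B: FIRST(d) = {d}; FIRST(A) = {c}
FIRST(B) = {c, d}


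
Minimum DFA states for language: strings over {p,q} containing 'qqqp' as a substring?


KMP-style automaton: 4 progress states + 1 absorbing accept = 5
Minimal DFA: 5 states


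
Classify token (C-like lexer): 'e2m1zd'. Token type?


Pattern: letter/underscore followed by alphanumerics, not a keyword
Type: IDENTIFIER


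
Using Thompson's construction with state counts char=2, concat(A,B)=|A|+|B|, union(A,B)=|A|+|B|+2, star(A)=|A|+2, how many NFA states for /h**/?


Syntax tree has 1 char leaf(s), 0 union(s), 2 star(s)
chars contribute 1×2 = 2; each union adds +2; each star adds +2
Total: 2 + 0 + 4 = 6 states


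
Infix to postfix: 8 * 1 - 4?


Left to right (same or higher precedence on left)
Postfix: 8 1 * 4 -


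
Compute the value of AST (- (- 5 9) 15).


Evaluate inner: (- 5 9) = -4
Evaluate root: (- -4 15) = -19
Result: -19


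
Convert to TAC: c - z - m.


Break into single-operator statements:
t1 = c - z
t2 = t1 - m


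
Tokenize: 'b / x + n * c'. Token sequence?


Scan left to right, longest-match per lexeme
Tokens: ID(b), OP(/), ID(x), OP(+), ID(n), OP(*), ID(c)


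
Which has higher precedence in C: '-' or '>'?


'-' is additive (level 9); '>' is relational (level 7)
Higher level binds tighter
'-' has higher precedence than '>'


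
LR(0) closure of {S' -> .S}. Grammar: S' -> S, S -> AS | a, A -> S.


Start: S' -> .S
For each item with dot before a nonterminal B, add B -> .γ for every B-production
Closure: [S' -> .S, S -> .AS, S -> .a, A -> .S]


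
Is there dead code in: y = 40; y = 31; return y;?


first assignment to y is overwritten before any read
Dead: 'y = 40'


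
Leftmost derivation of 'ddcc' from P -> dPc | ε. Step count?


Derivation: P => dPc => ddPcc => ddcc
Steps: 3


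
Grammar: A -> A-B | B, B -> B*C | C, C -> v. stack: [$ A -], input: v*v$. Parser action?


no handle ('A-' is not any RHS); shift 'v'
Action: shift


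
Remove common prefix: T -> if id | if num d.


Common prefix: 'if'
Factored: T -> if T', T' -> id | num d


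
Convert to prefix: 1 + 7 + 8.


left-to-right (same/higher precedence on left): tree is (+ (+ 1 7) 8)
Prefix: + + 1 7 8


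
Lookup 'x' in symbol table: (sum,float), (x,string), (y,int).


Lookup 'x' → type string
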